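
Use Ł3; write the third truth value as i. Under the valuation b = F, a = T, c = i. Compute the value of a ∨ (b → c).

b → c = F → i = T  [min(1, 1−0+½)]
a ∨ (b → c) = T ∨ T = T

T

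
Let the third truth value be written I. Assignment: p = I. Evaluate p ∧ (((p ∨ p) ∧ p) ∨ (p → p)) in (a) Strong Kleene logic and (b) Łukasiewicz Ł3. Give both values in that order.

In Strong Kleene logic: p ∨ p = I ∨ I = I
(p ∨ p) ∧ p = I ∧ I = I
p → p = I → I = I
((p ∨ p) ∧ p) ∨ (p → p) = I ∨ I = I
p ∧ (((p ∨ p) ∧ p) ∨ (p → p)) = I ∧ I = I
In Łukasiewicz Ł3: p ∨ p = I ∨ I = I
(p ∨ p) ∧ p = I ∧ I = I
p → p = I → I = T
((p ∨ p) ∧ p) ∨ (p → p) = I ∨ T = T
p ∧ (((p ∨ p) ∧ p) ∨ (p → p)) = I ∧ T = I

I; I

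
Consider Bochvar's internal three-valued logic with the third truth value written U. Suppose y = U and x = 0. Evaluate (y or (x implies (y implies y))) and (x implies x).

y implies y = U implies U = U  [any arg is the third value ⇒ result is the third value]
x implies (y implies y) = 0 implies U = U
y or (x implies (y implies y)) = U or U = U
x implies x = 0 implies 0 = 1
(y or (x implies (y implies y))) and (x implies x) = U and 1 = U

U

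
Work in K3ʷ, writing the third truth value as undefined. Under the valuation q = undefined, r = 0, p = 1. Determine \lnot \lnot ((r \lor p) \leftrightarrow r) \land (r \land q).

undefined

r \lor p = 0 \lor 1 = 1
(r \lor p) \leftrightarrow r = 1 \leftrightarrow 0 = 0
\lnot ((r \lor p) \leftrightarrow r) = \lnot 0 = 1
\lnot \lnot ((r \lor p) \leftrightarrow r) = \lnot 1 = 0
r \land q = 0 \land undefined = undefined
\lnot \lnot ((r \lor p) \leftrightarrow r) \land (r \land q) = 0 \land undefined = undefined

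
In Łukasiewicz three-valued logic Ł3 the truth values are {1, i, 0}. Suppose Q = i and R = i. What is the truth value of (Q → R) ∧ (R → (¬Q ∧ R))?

1

Q → R = i → i = 1
¬Q = ¬i = i
¬Q ∧ R = i ∧ i = i
R → (¬Q ∧ R) = i → i = 1
(Q → R) ∧ (R → (¬Q ∧ R)) = 1 ∧ 1 = 1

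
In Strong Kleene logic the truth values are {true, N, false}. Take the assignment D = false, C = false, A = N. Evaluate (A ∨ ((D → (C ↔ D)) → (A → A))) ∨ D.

C ↔ D = false ↔ false = true
D → (C ↔ D) = false → true = true
A → A = N → N = N
(D → (C ↔ D)) → (A → A) = true → N = N
A ∨ ((D → (C ↔ D)) → (A → A)) = N ∨ N = N
(A ∨ ((D → (C ↔ D)) → (A → A))) ∨ D = N ∨ false = N

N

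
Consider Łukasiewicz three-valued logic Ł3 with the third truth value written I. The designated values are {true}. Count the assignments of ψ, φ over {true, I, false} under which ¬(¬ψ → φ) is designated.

Designated under: (ψ=false, φ=false).

1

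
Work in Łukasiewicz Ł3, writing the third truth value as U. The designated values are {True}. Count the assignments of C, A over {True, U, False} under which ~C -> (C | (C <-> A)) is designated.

7

Of the 9 assignments, 7 give a value in {True}.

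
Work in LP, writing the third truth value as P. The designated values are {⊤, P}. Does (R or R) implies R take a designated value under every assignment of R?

Every assignment of R over {⊤, P, ⊥} gives a value in {⊤, P}.
In particular, with R=P: (R or R) implies R = P.

Yes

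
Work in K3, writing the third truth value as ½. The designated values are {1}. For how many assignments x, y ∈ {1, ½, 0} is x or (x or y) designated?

5

Of the 9 assignments, 5 give a value in {1}.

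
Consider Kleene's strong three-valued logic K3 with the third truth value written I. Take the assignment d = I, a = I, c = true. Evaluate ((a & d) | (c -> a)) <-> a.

a & d = I & I = I
c -> a = true -> I = I  [~true | I]
(a & d) | (c -> a) = I | I = I
((a & d) | (c -> a)) <-> a = I <-> I = I

I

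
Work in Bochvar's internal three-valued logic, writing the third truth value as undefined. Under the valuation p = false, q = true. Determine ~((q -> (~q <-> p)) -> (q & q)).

false

~q = ~true = false
~q <-> p = false <-> false = true
q -> (~q <-> p) = true -> true = true
q & q = true & true = true
(q -> (~q <-> p)) -> (q & q) = true -> true = true
~((q -> (~q <-> p)) -> (q & q)) = ~true = false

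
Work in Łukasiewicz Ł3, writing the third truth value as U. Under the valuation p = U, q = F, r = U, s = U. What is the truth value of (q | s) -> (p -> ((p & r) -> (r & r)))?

q | s = F | U = U
p & r = U & U = U
r & r = U & U = U
(p & r) -> (r & r) = U -> U = T  [min(1, 1−½+½)]
p -> ((p & r) -> (r & r)) = U -> T = T
(q | s) -> (p -> ((p & r) -> (r & r))) = U -> T = T

T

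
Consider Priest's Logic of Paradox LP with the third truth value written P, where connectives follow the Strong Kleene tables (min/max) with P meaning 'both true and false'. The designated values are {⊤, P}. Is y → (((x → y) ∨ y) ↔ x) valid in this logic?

No

Countermodel: y=⊤, x=⊥ gives ⊥, which is not designated.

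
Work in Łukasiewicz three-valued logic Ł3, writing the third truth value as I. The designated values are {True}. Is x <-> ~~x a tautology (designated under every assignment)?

Every assignment of x over {True, I, False} gives a value in {True}.
In particular, with x=I: x <-> ~~x = True.

Yes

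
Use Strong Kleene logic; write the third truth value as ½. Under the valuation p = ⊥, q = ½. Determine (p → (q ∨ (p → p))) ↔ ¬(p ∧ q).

p → p = ⊥ → ⊥ = ⊤
q ∨ (p → p) = ½ ∨ ⊤ = ⊤
p → (q ∨ (p → p)) = ⊥ → ⊤ = ⊤
p ∧ q = ⊥ ∧ ½ = ⊥
¬(p ∧ q) = ¬⊥ = ⊤
(p → (q ∨ (p → p))) ↔ ¬(p ∧ q) = ⊤ ↔ ⊤ = ⊤

⊤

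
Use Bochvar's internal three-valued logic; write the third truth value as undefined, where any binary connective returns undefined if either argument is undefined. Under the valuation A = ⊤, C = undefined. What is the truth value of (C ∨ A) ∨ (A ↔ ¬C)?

C ∨ A = undefined ∨ ⊤ = undefined
¬C = ¬undefined = undefined
A ↔ ¬C = ⊤ ↔ undefined = undefined
(C ∨ A) ∨ (A ↔ ¬C) = undefined ∨ undefined = undefined

undefined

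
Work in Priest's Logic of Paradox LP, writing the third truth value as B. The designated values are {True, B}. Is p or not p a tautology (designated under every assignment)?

Yes

Every assignment of p over {True, B, False} gives a value in {True, B}.
In particular, with p=B: p or not p = B.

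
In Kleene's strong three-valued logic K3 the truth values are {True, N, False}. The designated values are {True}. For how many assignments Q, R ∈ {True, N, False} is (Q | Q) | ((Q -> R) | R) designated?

7

Of the 9 assignments, 7 give a value in {True}.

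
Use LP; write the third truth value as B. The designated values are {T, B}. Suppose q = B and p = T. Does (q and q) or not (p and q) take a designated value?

q and q = B and B = B
p and q = T and B = B
not (p and q) = not B = B
(q and q) or not (p and q) = B or B = B
B ∈ {T, B}.

Yes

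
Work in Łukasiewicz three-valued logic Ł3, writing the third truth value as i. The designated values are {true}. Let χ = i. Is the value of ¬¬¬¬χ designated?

¬χ = ¬i = i
¬¬χ = ¬i = i
¬¬¬χ = ¬i = i
¬¬¬¬χ = ¬i = i
i ∉ {true}.

No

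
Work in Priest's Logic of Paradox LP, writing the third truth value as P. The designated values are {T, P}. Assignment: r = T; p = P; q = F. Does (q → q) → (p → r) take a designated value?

Yes

q → q = F → F = T
p → r = P → T = T  [¬P ∨ T]
(q → q) → (p → r) = T → T = T
T ∈ {T, P}.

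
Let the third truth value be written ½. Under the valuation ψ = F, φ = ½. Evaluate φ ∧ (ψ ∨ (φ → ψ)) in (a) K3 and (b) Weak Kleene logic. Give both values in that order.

½; ½

In K3: φ → ψ = ½ → F = ½  [¬½ ∨ F]
ψ ∨ (φ → ψ) = F ∨ ½ = ½
φ ∧ (ψ ∨ (φ → ψ)) = ½ ∧ ½ = ½
In Weak Kleene logic: φ → ψ = ½ → F = ½
ψ ∨ (φ → ψ) = F ∨ ½ = ½
φ ∧ (ψ ∨ (φ → ψ)) = ½ ∧ ½ = ½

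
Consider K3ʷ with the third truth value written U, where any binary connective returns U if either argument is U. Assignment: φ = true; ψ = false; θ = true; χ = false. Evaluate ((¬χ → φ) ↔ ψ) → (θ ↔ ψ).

true

¬χ = ¬false = true
¬χ → φ = true → true = true
(¬χ → φ) ↔ ψ = true ↔ false = false
θ ↔ ψ = true ↔ false = false
((¬χ → φ) ↔ ψ) → (θ ↔ ψ) = false → false = true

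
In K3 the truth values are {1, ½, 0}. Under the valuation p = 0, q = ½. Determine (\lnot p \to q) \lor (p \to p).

\lnot p = \lnot 0 = 1
\lnot p \to q = 1 \to ½ = ½
p \to p = 0 \to 0 = 1
(\lnot p \to q) \lor (p \to p) = ½ \lor 1 = 1

1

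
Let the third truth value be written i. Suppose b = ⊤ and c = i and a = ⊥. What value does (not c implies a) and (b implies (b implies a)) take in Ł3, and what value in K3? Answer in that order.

⊥; ⊥

In Ł3: not c = not i = i
not c implies a = i implies ⊥ = i
b implies a = ⊤ implies ⊥ = ⊥
b implies (b implies a) = ⊤ implies ⊥ = ⊥
(not c implies a) and (b implies (b implies a)) = i and ⊥ = ⊥
In K3: not c = not i = i
not c implies a = i implies ⊥ = i  [not i or ⊥]
b implies a = ⊤ implies ⊥ = ⊥
b implies (b implies a) = ⊤ implies ⊥ = ⊥
(not c implies a) and (b implies (b implies a)) = i and ⊥ = ⊥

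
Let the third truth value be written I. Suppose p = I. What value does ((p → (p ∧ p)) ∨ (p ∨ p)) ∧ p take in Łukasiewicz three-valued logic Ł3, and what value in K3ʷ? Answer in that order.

In Łukasiewicz three-valued logic Ł3: p ∧ p = I ∧ I = I
p → (p ∧ p) = I → I = True  [min(1, 1−½+½)]
p ∨ p = I ∨ I = I
(p → (p ∧ p)) ∨ (p ∨ p) = True ∨ I = True
((p → (p ∧ p)) ∨ (p ∨ p)) ∧ p = True ∧ I = I
In K3ʷ: p ∧ p = I ∧ I = I
p → (p ∧ p) = I → I = I
p ∨ p = I ∨ I = I
(p → (p ∧ p)) ∨ (p ∨ p) = I ∨ I = I
((p → (p ∧ p)) ∨ (p ∨ p)) ∧ p = I ∧ I = I

I; I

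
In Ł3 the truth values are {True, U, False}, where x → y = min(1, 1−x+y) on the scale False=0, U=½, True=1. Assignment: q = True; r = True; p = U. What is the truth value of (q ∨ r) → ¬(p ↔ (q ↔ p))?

q ∨ r = True ∨ True = True
q ↔ p = True ↔ U = U
p ↔ (q ↔ p) = U ↔ U = True
¬(p ↔ (q ↔ p)) = ¬True = False
(q ∨ r) → ¬(p ↔ (q ↔ p)) = True → False = False

False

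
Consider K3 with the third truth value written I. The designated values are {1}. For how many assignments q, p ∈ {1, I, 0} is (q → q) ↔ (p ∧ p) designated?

Designated under: (q=1, p=1); (q=0, p=1).

2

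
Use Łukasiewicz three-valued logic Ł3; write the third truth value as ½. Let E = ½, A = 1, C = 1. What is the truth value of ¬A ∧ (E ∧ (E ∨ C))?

0

¬A = ¬1 = 0
E ∨ C = ½ ∨ 1 = 1
E ∧ (E ∨ C) = ½ ∧ 1 = ½
¬A ∧ (E ∧ (E ∨ C)) = 0 ∧ ½ = 0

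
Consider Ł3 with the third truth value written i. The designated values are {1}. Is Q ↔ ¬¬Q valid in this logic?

Every assignment of Q over {1, i, 0} gives a value in {1}.
In particular, with Q=i: Q ↔ ¬¬Q = 1.

Yes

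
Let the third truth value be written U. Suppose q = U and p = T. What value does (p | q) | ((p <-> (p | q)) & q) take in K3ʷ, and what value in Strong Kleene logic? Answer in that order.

In K3ʷ: p | q = T | U = U
p | q = T | U = U
p <-> (p | q) = T <-> U = U
(p <-> (p | q)) & q = U & U = U
(p | q) | ((p <-> (p | q)) & q) = U | U = U
In Strong Kleene logic: p | q = T | U = T
p | q = T | U = T
p <-> (p | q) = T <-> T = T
(p <-> (p | q)) & q = T & U = U
(p | q) | ((p <-> (p | q)) & q) = T | U = T
They differ because K3ʷ and Strong Kleene logic treat U differently under the binary connectives.

U; T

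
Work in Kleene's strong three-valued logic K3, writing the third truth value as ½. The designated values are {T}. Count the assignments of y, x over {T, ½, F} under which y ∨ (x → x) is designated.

Of the 9 assignments, 7 give a value in {T}.

7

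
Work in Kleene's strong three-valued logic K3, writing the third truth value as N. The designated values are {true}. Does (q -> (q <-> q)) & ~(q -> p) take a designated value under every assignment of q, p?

Countermodel: q=true, p=true gives false, which is not designated.

No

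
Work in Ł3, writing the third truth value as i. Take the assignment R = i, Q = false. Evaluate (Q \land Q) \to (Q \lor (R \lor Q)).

Q \land Q = false \land false = false
R \lor Q = i \lor false = i
Q \lor (R \lor Q) = false \lor i = i
(Q \land Q) \to (Q \lor (R \lor Q)) = false \to i = true  [min(1, 1−0+½)]

true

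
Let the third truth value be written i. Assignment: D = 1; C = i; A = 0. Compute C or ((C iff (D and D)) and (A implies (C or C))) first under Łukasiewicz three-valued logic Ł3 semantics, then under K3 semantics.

i; i

In Łukasiewicz three-valued logic Ł3: D and D = 1 and 1 = 1
C iff (D and D) = i iff 1 = i  [1 − |½−1|]
C or C = i or i = i
A implies (C or C) = 0 implies i = 1
(C iff (D and D)) and (A implies (C or C)) = i and 1 = i
C or ((C iff (D and D)) and (A implies (C or C))) = i or i = i
In K3: D and D = 1 and 1 = 1
C iff (D and D) = i iff 1 = i
C or C = i or i = i
A implies (C or C) = 0 implies i = 1  [not 0 or i]
(C iff (D and D)) and (A implies (C or C)) = i and 1 = i
C or ((C iff (D and D)) and (A implies (C or C))) = i or i = i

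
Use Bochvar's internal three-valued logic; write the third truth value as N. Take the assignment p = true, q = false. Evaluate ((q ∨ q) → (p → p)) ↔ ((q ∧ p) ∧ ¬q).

false

q ∨ q = false ∨ false = false
p → p = true → true = true
(q ∨ q) → (p → p) = false → true = true
q ∧ p = false ∧ true = false
¬q = ¬false = true
(q ∧ p) ∧ ¬q = false ∧ true = false
((q ∨ q) → (p → p)) ↔ ((q ∧ p) ∧ ¬q) = true ↔ false = false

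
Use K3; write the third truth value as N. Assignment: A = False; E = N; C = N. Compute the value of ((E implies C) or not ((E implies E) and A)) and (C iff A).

N

E implies C = N implies N = N  [not N or N]
E implies E = N implies N = N
(E implies E) and A = N and False = False
not ((E implies E) and A) = not False = True
(E implies C) or not ((E implies E) and A) = N or True = True
C iff A = N iff False = N
((E implies C) or not ((E implies E) and A)) and (C iff A) = True and N = N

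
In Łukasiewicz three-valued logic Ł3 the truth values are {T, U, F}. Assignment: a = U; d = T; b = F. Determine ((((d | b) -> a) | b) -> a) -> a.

d | b = T | F = T
(d | b) -> a = T -> U = U
((d | b) -> a) | b = U | F = U
(((d | b) -> a) | b) -> a = U -> U = T
((((d | b) -> a) | b) -> a) -> a = T -> U = U

U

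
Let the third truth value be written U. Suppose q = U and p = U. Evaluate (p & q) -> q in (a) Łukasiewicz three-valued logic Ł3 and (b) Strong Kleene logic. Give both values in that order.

T; U

In Łukasiewicz three-valued logic Ł3: p & q = U & U = U
(p & q) -> q = U -> U = T  [min(1, 1−½+½)]
In Strong Kleene logic: p & q = U & U = U
(p & q) -> q = U -> U = U  [~U | U]
They differ because Łukasiewicz three-valued logic Ł3 and Strong Kleene logic treat U differently under implication.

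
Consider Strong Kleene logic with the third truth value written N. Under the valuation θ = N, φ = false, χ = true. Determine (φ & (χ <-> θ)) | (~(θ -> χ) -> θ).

true

χ <-> θ = true <-> N = N
φ & (χ <-> θ) = false & N = false
θ -> χ = N -> true = true  [~N | true]
~(θ -> χ) = ~true = false
~(θ -> χ) -> θ = false -> N = true
(φ & (χ <-> θ)) | (~(θ -> χ) -> θ) = false | true = true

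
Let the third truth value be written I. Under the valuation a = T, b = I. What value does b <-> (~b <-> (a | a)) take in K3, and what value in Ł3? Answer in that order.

In K3: ~b = ~I = I
a | a = T | T = T
~b <-> (a | a) = I <-> T = I
b <-> (~b <-> (a | a)) = I <-> I = I
In Ł3: ~b = ~I = I
a | a = T | T = T
~b <-> (a | a) = I <-> T = I
b <-> (~b <-> (a | a)) = I <-> I = T
They differ because K3 and Ł3 treat I differently under implication.

I; T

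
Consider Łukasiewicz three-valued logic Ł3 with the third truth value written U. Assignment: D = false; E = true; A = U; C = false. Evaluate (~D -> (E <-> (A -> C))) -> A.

~D = ~false = true
A -> C = U -> false = U
E <-> (A -> C) = true <-> U = U
~D -> (E <-> (A -> C)) = true -> U = U
(~D -> (E <-> (A -> C))) -> A = U -> U = true

true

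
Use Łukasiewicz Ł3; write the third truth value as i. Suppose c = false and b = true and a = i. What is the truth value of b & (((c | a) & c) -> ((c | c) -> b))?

true

c | a = false | i = i
(c | a) & c = i & false = false
c | c = false | false = false
(c | c) -> b = false -> true = true
((c | a) & c) -> ((c | c) -> b) = false -> true = true
b & (((c | a) & c) -> ((c | c) -> b)) = true & true = true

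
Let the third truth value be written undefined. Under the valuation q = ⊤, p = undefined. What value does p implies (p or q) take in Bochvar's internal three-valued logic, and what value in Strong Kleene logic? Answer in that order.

In Bochvar's internal three-valued logic: p or q = undefined or ⊤ = undefined
p implies (p or q) = undefined implies undefined = undefined
In Strong Kleene logic: p or q = undefined or ⊤ = ⊤
p implies (p or q) = undefined implies ⊤ = ⊤
They differ because Bochvar's internal three-valued logic and Strong Kleene logic treat undefined differently under the binary connectives.

undefined; ⊤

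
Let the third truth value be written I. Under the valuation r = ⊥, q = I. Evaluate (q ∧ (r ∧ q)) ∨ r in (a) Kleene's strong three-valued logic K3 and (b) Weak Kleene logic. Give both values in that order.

In Kleene's strong three-valued logic K3: r ∧ q = ⊥ ∧ I = ⊥
q ∧ (r ∧ q) = I ∧ ⊥ = ⊥
(q ∧ (r ∧ q)) ∨ r = ⊥ ∨ ⊥ = ⊥
In Weak Kleene logic: r ∧ q = ⊥ ∧ I = I
q ∧ (r ∧ q) = I ∧ I = I
(q ∧ (r ∧ q)) ∨ r = I ∨ ⊥ = I
They differ because Kleene's strong three-valued logic K3 and Weak Kleene logic treat I differently under the binary connectives.

⊥; I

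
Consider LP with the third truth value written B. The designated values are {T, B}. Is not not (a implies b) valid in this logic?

Countermodel: a=T, b=F gives F, which is not designated.

No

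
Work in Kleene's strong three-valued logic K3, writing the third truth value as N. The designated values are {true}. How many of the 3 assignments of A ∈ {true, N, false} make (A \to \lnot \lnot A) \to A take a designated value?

1

A=true: true ✓
A=N: N ·
A=false: false ·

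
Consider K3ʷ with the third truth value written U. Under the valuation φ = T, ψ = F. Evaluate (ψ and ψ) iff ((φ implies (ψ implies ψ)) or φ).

ψ and ψ = F and F = F
ψ implies ψ = F implies F = T
φ implies (ψ implies ψ) = T implies T = T
(φ implies (ψ implies ψ)) or φ = T or T = T
(ψ and ψ) iff ((φ implies (ψ implies ψ)) or φ) = F iff T = F

F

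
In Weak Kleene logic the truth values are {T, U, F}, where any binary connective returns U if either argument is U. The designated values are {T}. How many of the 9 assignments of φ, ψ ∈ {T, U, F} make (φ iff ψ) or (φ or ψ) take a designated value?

Designated under: (φ=T, ψ=T); (φ=T, ψ=F); (φ=F, ψ=T); (φ=F, ψ=F).

4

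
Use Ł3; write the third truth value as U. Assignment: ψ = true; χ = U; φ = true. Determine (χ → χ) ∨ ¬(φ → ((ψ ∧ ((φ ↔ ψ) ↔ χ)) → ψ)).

χ → χ = U → U = true
φ ↔ ψ = true ↔ true = true
(φ ↔ ψ) ↔ χ = true ↔ U = U
ψ ∧ ((φ ↔ ψ) ↔ χ) = true ∧ U = U
(ψ ∧ ((φ ↔ ψ) ↔ χ)) → ψ = U → true = true
φ → ((ψ ∧ ((φ ↔ ψ) ↔ χ)) → ψ) = true → true = true
¬(φ → ((ψ ∧ ((φ ↔ ψ) ↔ χ)) → ψ)) = ¬true = false
(χ → χ) ∨ ¬(φ → ((ψ ∧ ((φ ↔ ψ) ↔ χ)) → ψ)) = true ∨ false = true

true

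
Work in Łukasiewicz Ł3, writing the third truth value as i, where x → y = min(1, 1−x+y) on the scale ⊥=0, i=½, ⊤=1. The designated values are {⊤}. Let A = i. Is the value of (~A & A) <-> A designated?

~A = ~i = i
~A & A = i & i = i
(~A & A) <-> A = i <-> i = ⊤
⊤ ∈ {⊤}.

Yes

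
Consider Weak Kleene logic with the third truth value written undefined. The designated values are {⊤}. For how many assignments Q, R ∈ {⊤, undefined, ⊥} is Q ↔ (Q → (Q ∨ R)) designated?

2

Designated under: (Q=⊤, R=⊤); (Q=⊤, R=⊥).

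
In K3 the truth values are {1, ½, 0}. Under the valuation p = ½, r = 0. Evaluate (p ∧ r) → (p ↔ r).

p ∧ r = ½ ∧ 0 = 0
p ↔ r = ½ ↔ 0 = ½
(p ∧ r) → (p ↔ r) = 0 → ½ = 1

1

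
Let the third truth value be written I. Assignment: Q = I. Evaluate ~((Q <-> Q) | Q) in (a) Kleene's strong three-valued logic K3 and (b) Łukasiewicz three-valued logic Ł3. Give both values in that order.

I; 0

In Kleene's strong three-valued logic K3: Q <-> Q = I <-> I = I
(Q <-> Q) | Q = I | I = I
~((Q <-> Q) | Q) = ~I = I
In Łukasiewicz three-valued logic Ł3: Q <-> Q = I <-> I = 1  [1 − |½−½|]
(Q <-> Q) | Q = 1 | I = 1
~((Q <-> Q) | Q) = ~1 = 0
They differ because Kleene's strong three-valued logic K3 and Łukasiewicz three-valued logic Ł3 treat I differently under implication.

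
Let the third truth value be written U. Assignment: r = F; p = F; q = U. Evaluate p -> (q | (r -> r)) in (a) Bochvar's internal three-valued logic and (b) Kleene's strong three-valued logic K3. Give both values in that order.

U; T

In Bochvar's internal three-valued logic: r -> r = F -> F = T
q | (r -> r) = U | T = U
p -> (q | (r -> r)) = F -> U = U
In Kleene's strong three-valued logic K3: r -> r = F -> F = T
q | (r -> r) = U | T = T
p -> (q | (r -> r)) = F -> T = T
They differ because Bochvar's internal three-valued logic and Kleene's strong three-valued logic K3 treat U differently under the binary connectives.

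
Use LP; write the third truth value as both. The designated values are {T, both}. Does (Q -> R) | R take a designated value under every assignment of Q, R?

Countermodel: Q=T, R=F gives F, which is not designated.

No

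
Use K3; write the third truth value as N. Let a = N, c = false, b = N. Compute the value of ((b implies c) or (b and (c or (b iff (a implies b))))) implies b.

N

b implies c = N implies false = N  [not N or false]
a implies b = N implies N = N
b iff (a implies b) = N iff N = N
c or (b iff (a implies b)) = false or N = N
b and (c or (b iff (a implies b))) = N and N = N
(b implies c) or (b and (c or (b iff (a implies b)))) = N or N = N
((b implies c) or (b and (c or (b iff (a implies b))))) implies b = N implies N = N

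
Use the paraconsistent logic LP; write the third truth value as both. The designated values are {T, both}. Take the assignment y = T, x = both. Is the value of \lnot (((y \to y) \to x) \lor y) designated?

y \to y = T \to T = T
(y \to y) \to x = T \to both = both  [\lnot T \lor both]
((y \to y) \to x) \lor y = both \lor T = T
\lnot (((y \to y) \to x) \lor y) = \lnot T = F
F ∉ {T, both}.

No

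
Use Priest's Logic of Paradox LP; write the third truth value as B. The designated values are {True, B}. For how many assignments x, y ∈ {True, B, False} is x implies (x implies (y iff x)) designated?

Of the 9 assignments, 8 give a value in {True, B}.

8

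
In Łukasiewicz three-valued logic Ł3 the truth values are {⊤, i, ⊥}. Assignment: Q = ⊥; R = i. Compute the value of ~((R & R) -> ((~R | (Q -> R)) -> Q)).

i

R & R = i & i = i
~R = ~i = i
Q -> R = ⊥ -> i = ⊤  [min(1, 1−0+½)]
~R | (Q -> R) = i | ⊤ = ⊤
(~R | (Q -> R)) -> Q = ⊤ -> ⊥ = ⊥
(R & R) -> ((~R | (Q -> R)) -> Q) = i -> ⊥ = i
~((R & R) -> ((~R | (Q -> R)) -> Q)) = ~i = i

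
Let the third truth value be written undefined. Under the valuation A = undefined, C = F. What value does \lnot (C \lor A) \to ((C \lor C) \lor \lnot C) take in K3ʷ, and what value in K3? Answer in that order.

In K3ʷ: C \lor A = F \lor undefined = undefined
\lnot (C \lor A) = \lnot undefined = undefined
C \lor C = F \lor F = F
\lnot C = \lnot F = T
(C \lor C) \lor \lnot C = F \lor T = T
\lnot (C \lor A) \to ((C \lor C) \lor \lnot C) = undefined \to T = undefined
In K3: C \lor A = F \lor undefined = undefined
\lnot (C \lor A) = \lnot undefined = undefined
C \lor C = F \lor F = F
\lnot C = \lnot F = T
(C \lor C) \lor \lnot C = F \lor T = T
\lnot (C \lor A) \to ((C \lor C) \lor \lnot C) = undefined \to T = T
They differ because K3ʷ and K3 treat undefined differently under the binary connectives.

undefined; T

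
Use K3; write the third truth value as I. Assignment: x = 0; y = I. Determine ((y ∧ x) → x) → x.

y ∧ x = I ∧ 0 = 0
(y ∧ x) → x = 0 → 0 = 1
((y ∧ x) → x) → x = 1 → 0 = 0

0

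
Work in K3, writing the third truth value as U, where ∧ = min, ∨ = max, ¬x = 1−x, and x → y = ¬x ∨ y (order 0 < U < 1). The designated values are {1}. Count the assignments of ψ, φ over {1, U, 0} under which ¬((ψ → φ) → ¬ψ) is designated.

1

Designated under: (ψ=1, φ=1).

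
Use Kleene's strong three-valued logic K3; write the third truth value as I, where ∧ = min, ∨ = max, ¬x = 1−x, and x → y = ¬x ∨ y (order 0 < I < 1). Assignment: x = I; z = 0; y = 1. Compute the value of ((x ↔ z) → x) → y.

1

x ↔ z = I ↔ 0 = I
(x ↔ z) → x = I → I = I
((x ↔ z) → x) → y = I → 1 = 1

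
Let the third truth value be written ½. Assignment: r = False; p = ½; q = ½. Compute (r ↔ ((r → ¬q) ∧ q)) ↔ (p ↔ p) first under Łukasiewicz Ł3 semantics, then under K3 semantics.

½; ½

In Łukasiewicz Ł3: ¬q = ¬½ = ½
r → ¬q = False → ½ = True  [min(1, 1−0+½)]
(r → ¬q) ∧ q = True ∧ ½ = ½
r ↔ ((r → ¬q) ∧ q) = False ↔ ½ = ½
p ↔ p = ½ ↔ ½ = True
(r ↔ ((r → ¬q) ∧ q)) ↔ (p ↔ p) = ½ ↔ True = ½
In K3: ¬q = ¬½ = ½
r → ¬q = False → ½ = True
(r → ¬q) ∧ q = True ∧ ½ = ½
r ↔ ((r → ¬q) ∧ q) = False ↔ ½ = ½
p ↔ p = ½ ↔ ½ = ½
(r ↔ ((r → ¬q) ∧ q)) ↔ (p ↔ p) = ½ ↔ ½ = ½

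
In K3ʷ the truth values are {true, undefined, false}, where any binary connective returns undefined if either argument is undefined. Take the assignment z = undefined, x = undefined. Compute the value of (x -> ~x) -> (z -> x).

~x = ~undefined = undefined
x -> ~x = undefined -> undefined = undefined  [any arg is the third value ⇒ result is the third value]
z -> x = undefined -> undefined = undefined
(x -> ~x) -> (z -> x) = undefined -> undefined = undefined

undefined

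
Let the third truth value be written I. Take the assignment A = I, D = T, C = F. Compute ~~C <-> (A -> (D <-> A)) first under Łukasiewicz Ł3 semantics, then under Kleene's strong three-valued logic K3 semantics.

F; I

In Łukasiewicz Ł3: ~C = ~F = T
~~C = ~T = F
D <-> A = T <-> I = I  [1 − |1−½|]
A -> (D <-> A) = I -> I = T
~~C <-> (A -> (D <-> A)) = F <-> T = F
In Kleene's strong three-valued logic K3: ~C = ~F = T
~~C = ~T = F
D <-> A = T <-> I = I
A -> (D <-> A) = I -> I = I  [~I | I]
~~C <-> (A -> (D <-> A)) = F <-> I = I
They differ because Łukasiewicz Ł3 and Kleene's strong three-valued logic K3 treat I differently under implication.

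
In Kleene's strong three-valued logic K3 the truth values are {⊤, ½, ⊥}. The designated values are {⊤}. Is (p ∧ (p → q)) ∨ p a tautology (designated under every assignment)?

Countermodel: p=½, q=⊤ gives ½, which is not designated.

No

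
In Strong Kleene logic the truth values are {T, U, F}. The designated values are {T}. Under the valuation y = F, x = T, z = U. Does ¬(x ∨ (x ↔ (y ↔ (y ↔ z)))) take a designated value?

y ↔ z = F ↔ U = U
y ↔ (y ↔ z) = F ↔ U = U
x ↔ (y ↔ (y ↔ z)) = T ↔ U = U
x ∨ (x ↔ (y ↔ (y ↔ z))) = T ∨ U = T
¬(x ∨ (x ↔ (y ↔ (y ↔ z)))) = ¬T = F
F ∉ {T}.

No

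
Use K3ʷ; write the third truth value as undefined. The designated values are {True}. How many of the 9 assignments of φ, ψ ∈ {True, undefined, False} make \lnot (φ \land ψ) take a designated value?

3

Designated under: (φ=True, ψ=False); (φ=False, ψ=True); (φ=False, ψ=False).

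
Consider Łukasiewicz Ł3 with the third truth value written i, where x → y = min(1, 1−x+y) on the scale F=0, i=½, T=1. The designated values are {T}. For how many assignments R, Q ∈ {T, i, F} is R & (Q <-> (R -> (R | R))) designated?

Designated under: (R=T, Q=T).

1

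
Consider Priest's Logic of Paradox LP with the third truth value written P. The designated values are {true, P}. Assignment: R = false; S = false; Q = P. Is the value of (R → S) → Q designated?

Yes

R → S = false → false = true
(R → S) → Q = true → P = P  [¬true ∨ P]
P ∈ {true, P}.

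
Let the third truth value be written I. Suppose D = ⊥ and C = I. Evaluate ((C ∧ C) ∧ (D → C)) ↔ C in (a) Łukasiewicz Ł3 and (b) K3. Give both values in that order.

⊤; I

In Łukasiewicz Ł3: C ∧ C = I ∧ I = I
D → C = ⊥ → I = ⊤
(C ∧ C) ∧ (D → C) = I ∧ ⊤ = I
((C ∧ C) ∧ (D → C)) ↔ C = I ↔ I = ⊤
In K3: C ∧ C = I ∧ I = I
D → C = ⊥ → I = ⊤  [¬⊥ ∨ I]
(C ∧ C) ∧ (D → C) = I ∧ ⊤ = I
((C ∧ C) ∧ (D → C)) ↔ C = I ↔ I = I
They differ because Łukasiewicz Ł3 and K3 treat I differently under implication.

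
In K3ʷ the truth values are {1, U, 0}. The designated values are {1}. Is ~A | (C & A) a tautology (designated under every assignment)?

Countermodel: A=1, C=U gives U, which is not designated.

No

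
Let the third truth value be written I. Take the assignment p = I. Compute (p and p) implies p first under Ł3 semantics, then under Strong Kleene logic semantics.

In Ł3: p and p = I and I = I
(p and p) implies p = I implies I = T  [min(1, 1−½+½)]
In Strong Kleene logic: p and p = I and I = I
(p and p) implies p = I implies I = I
They differ because Ł3 and Strong Kleene logic treat I differently under implication.

T; I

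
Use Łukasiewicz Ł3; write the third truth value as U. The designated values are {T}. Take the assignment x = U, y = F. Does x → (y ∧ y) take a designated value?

No

y ∧ y = F ∧ F = F
x → (y ∧ y) = U → F = U  [min(1, 1−½+0)]
U ∉ {T}.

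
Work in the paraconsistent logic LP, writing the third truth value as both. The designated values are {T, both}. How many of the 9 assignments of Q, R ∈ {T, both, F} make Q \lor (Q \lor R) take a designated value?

Of the 9 assignments, 8 give a value in {T, both}.

8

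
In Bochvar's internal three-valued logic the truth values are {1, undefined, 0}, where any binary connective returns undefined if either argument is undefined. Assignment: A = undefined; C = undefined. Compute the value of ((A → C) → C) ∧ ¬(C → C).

undefined

A → C = undefined → undefined = undefined  [any arg is the third value ⇒ result is the third value]
(A → C) → C = undefined → undefined = undefined
C → C = undefined → undefined = undefined
¬(C → C) = ¬undefined = undefined
((A → C) → C) ∧ ¬(C → C) = undefined ∧ undefined = undefined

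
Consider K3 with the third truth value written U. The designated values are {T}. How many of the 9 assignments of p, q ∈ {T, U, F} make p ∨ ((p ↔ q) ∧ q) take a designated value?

Designated under: (p=T, q=T); (p=T, q=U); (p=T, q=F).

3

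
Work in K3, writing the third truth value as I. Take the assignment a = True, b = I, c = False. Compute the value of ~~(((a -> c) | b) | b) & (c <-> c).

a -> c = True -> False = False
(a -> c) | b = False | I = I
((a -> c) | b) | b = I | I = I
~(((a -> c) | b) | b) = ~I = I
~~(((a -> c) | b) | b) = ~I = I
c <-> c = False <-> False = True
~~(((a -> c) | b) | b) & (c <-> c) = I & True = I

I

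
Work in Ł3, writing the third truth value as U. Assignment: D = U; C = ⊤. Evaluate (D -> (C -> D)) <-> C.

⊤

C -> D = ⊤ -> U = U
D -> (C -> D) = U -> U = ⊤
(D -> (C -> D)) <-> C = ⊤ <-> ⊤ = ⊤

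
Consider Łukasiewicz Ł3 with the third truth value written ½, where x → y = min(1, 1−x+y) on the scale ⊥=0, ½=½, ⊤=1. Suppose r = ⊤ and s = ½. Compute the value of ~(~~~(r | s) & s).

⊤

r | s = ⊤ | ½ = ⊤
~(r | s) = ~⊤ = ⊥
~~(r | s) = ~⊥ = ⊤
~~~(r | s) = ~⊤ = ⊥
~~~(r | s) & s = ⊥ & ½ = ⊥
~(~~~(r | s) & s) = ~⊥ = ⊤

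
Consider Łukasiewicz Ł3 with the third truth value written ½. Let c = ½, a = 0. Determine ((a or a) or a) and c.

a or a = 0 or 0 = 0
(a or a) or a = 0 or 0 = 0
((a or a) or a) and c = 0 and ½ = 0

0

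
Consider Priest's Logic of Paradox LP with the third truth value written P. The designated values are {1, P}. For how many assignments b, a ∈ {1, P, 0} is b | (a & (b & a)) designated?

6

Of the 9 assignments, 6 give a value in {1, P}.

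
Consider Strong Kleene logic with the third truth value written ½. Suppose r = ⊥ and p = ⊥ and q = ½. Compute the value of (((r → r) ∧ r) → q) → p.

r → r = ⊥ → ⊥ = ⊤
(r → r) ∧ r = ⊤ ∧ ⊥ = ⊥
((r → r) ∧ r) → q = ⊥ → ½ = ⊤  [¬⊥ ∨ ½]
(((r → r) ∧ r) → q) → p = ⊤ → ⊥ = ⊥

⊥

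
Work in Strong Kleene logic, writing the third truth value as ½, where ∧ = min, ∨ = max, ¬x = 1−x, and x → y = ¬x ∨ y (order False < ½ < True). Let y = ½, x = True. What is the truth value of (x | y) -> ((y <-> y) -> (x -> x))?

True

x | y = True | ½ = True
y <-> y = ½ <-> ½ = ½
x -> x = True -> True = True
(y <-> y) -> (x -> x) = ½ -> True = True  [~½ | True]
(x | y) -> ((y <-> y) -> (x -> x)) = True -> True = True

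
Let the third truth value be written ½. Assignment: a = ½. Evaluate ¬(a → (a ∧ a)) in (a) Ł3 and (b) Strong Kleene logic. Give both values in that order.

⊥; ½

In Ł3: a ∧ a = ½ ∧ ½ = ½
a → (a ∧ a) = ½ → ½ = ⊤  [min(1, 1−½+½)]
¬(a → (a ∧ a)) = ¬⊤ = ⊥
In Strong Kleene logic: a ∧ a = ½ ∧ ½ = ½
a → (a ∧ a) = ½ → ½ = ½  [¬½ ∨ ½]
¬(a → (a ∧ a)) = ¬½ = ½
They differ because Ł3 and Strong Kleene logic treat ½ differently under implication.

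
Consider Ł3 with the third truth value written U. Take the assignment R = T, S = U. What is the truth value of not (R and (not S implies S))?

F

not S = not U = U
not S implies S = U implies U = T  [min(1, 1−½+½)]
R and (not S implies S) = T and T = T
not (R and (not S implies S)) = not T = F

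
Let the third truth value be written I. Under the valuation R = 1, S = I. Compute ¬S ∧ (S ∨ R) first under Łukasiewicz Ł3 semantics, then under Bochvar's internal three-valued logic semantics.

I; I

In Łukasiewicz Ł3: ¬S = ¬I = I
S ∨ R = I ∨ 1 = 1
¬S ∧ (S ∨ R) = I ∧ 1 = I
In Bochvar's internal three-valued logic: ¬S = ¬I = I
S ∨ R = I ∨ 1 = I
¬S ∧ (S ∨ R) = I ∧ I = I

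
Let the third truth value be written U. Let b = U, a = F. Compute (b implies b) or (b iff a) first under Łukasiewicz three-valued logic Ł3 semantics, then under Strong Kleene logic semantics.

In Łukasiewicz three-valued logic Ł3: b implies b = U implies U = T
b iff a = U iff F = U
(b implies b) or (b iff a) = T or U = T
In Strong Kleene logic: b implies b = U implies U = U  [not U or U]
b iff a = U iff F = U
(b implies b) or (b iff a) = U or U = U
They differ because Łukasiewicz three-valued logic Ł3 and Strong Kleene logic treat U differently under implication.

T; U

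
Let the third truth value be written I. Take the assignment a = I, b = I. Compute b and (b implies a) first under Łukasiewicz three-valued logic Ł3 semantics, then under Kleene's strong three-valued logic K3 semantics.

I; I

In Łukasiewicz three-valued logic Ł3: b implies a = I implies I = 1
b and (b implies a) = I and 1 = I
In Kleene's strong three-valued logic K3: b implies a = I implies I = I  [not I or I]
b and (b implies a) = I and I = I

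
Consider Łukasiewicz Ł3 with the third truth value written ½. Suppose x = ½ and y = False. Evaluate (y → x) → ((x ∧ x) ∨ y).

y → x = False → ½ = True  [min(1, 1−0+½)]
x ∧ x = ½ ∧ ½ = ½
(x ∧ x) ∨ y = ½ ∨ False = ½
(y → x) → ((x ∧ x) ∨ y) = True → ½ = ½

½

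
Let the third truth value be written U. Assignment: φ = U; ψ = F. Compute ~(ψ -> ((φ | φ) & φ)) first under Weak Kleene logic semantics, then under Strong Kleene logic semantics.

In Weak Kleene logic: φ | φ = U | U = U
(φ | φ) & φ = U & U = U
ψ -> ((φ | φ) & φ) = F -> U = U
~(ψ -> ((φ | φ) & φ)) = ~U = U
In Strong Kleene logic: φ | φ = U | U = U
(φ | φ) & φ = U & U = U
ψ -> ((φ | φ) & φ) = F -> U = T  [~F | U]
~(ψ -> ((φ | φ) & φ)) = ~T = F
They differ because Weak Kleene logic and Strong Kleene logic treat U differently under the binary connectives.

U; F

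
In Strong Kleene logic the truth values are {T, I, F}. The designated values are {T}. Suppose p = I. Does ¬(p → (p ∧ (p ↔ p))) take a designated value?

p ↔ p = I ↔ I = I
p ∧ (p ↔ p) = I ∧ I = I
p → (p ∧ (p ↔ p)) = I → I = I  [¬I ∨ I]
¬(p → (p ∧ (p ↔ p))) = ¬I = I
I ∉ {T}.

No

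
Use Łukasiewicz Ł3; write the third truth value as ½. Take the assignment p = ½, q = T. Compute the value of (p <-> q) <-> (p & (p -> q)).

T

p <-> q = ½ <-> T = ½  [1 − |½−1|]
p -> q = ½ -> T = T
p & (p -> q) = ½ & T = ½
(p <-> q) <-> (p & (p -> q)) = ½ <-> ½ = T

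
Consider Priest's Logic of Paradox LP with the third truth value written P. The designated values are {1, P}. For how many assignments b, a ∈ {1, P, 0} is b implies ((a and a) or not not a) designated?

Of the 9 assignments, 8 give a value in {1, P}.

8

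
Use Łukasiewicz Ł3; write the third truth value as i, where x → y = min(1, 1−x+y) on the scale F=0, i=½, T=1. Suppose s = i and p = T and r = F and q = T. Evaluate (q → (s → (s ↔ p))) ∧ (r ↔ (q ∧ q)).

F

s ↔ p = i ↔ T = i
s → (s ↔ p) = i → i = T
q → (s → (s ↔ p)) = T → T = T
q ∧ q = T ∧ T = T
r ↔ (q ∧ q) = F ↔ T = F
(q → (s → (s ↔ p))) ∧ (r ↔ (q ∧ q)) = T ∧ F = F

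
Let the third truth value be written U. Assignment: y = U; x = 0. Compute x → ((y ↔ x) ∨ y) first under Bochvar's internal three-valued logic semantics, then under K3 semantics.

In Bochvar's internal three-valued logic: y ↔ x = U ↔ 0 = U
(y ↔ x) ∨ y = U ∨ U = U
x → ((y ↔ x) ∨ y) = 0 → U = U  [any arg is the third value ⇒ result is the third value]
In K3: y ↔ x = U ↔ 0 = U
(y ↔ x) ∨ y = U ∨ U = U
x → ((y ↔ x) ∨ y) = 0 → U = 1  [¬0 ∨ U]
They differ because Bochvar's internal three-valued logic and K3 treat U differently under the binary connectives.

U; 1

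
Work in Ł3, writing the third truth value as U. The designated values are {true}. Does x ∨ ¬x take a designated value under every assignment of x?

Countermodel: x=U gives U, which is not designated.

No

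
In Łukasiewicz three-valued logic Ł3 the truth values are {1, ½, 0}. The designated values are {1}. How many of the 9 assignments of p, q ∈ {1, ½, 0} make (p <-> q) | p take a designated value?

5

Of the 9 assignments, 5 give a value in {1}.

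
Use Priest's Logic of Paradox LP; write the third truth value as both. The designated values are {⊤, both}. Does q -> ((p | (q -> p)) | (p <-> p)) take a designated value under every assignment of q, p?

Yes

Every assignment of q, p over {⊤, both, ⊥} gives a value in {⊤, both}.
In particular, with q=both, p=both: q -> ((p | (q -> p)) | (p <-> p)) = both.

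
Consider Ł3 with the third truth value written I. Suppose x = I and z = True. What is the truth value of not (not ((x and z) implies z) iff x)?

x and z = I and True = I
(x and z) implies z = I implies True = True
not ((x and z) implies z) = not True = False
not ((x and z) implies z) iff x = False iff I = I
not (not ((x and z) implies z) iff x) = not I = I

I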